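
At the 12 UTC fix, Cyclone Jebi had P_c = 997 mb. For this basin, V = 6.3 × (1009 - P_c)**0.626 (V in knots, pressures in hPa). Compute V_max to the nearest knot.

ΔP = 1009 − 997 = 12 mb.
12^0.626 ≈ 4.738.
V ≈ 6.3 × 4.738 ≈ 29.8 kt.

30 kt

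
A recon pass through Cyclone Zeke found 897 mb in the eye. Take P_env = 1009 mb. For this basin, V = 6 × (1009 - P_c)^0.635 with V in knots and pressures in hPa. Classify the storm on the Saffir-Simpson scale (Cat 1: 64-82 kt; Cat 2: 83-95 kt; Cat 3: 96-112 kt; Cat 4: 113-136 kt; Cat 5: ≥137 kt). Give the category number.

ΔP = 1009 − 897 = 112 mb.
V ≈ 6 × 112^0.635 = 6 × 20.01 ≈ 120 kt.
120 kt falls in the Category 4 band.

4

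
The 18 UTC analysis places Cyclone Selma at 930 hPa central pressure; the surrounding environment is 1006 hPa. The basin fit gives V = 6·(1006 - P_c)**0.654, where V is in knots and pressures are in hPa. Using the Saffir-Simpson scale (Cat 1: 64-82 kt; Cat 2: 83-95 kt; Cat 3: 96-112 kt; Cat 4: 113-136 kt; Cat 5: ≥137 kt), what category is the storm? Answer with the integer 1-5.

ΔP = 1006 − 930 = 76 hPa.
V ≈ 6 × 76^0.654 = 6 × 16.98 ≈ 102 kt.
102 kt falls in the Category 3 band.

3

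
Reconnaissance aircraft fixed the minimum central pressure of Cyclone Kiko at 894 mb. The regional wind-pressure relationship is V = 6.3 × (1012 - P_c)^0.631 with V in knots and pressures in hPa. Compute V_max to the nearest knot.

ΔP = 1012 − 894 = 118 mb.
118^0.631 ≈ 20.294.
V ≈ 6.3 × 20.294 ≈ 127.8 kt.

128 kt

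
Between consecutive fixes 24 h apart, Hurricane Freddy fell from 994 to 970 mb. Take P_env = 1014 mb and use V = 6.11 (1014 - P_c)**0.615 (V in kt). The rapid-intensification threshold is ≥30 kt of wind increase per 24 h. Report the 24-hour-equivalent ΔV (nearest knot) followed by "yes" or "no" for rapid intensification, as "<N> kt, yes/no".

24 kt, no

V₁: ΔP = 20, V ≈ 6.11 × 20^0.615 ≈ 38.56 kt.
V₂: ΔP = 44, V ≈ 6.11 × 44^0.615 ≈ 62.63 kt.
ΔV over 24 h = 24.07 kt → 24 h equivalent = 24.07 × 24/24 ≈ 24.07 kt.
24 kt < 30 kt ⇒ not rapid intensification.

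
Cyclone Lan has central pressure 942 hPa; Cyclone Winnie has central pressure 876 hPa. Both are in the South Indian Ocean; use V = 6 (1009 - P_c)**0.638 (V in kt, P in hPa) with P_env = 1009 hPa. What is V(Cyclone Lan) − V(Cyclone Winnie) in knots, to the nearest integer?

Cyclone Lan: ΔP = 67; V ≈ 6 × 67^0.638 ≈ 87.74 kt.
Cyclone Winnie: ΔP = 133; V ≈ 6 × 133^0.638 ≈ 135.88 kt.
Difference ≈ 87.74 − 135.88 = -48.14 → -48 kt.

-48 kt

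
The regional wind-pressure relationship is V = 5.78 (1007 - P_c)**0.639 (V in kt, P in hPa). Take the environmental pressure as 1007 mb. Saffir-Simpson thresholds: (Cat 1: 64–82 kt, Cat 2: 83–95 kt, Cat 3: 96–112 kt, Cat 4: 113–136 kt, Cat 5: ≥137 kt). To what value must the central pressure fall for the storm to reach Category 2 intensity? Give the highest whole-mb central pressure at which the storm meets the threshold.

942 mb

Category 2 begins at V = 83 kt.
Required ΔP = (83/5.78)^(1/0.639) = 14.360^1.565 ≈ 64.70 mb.
P_c ≤ 1007 − 64.70 = 942.30, so the highest integer P_c is 942 mb.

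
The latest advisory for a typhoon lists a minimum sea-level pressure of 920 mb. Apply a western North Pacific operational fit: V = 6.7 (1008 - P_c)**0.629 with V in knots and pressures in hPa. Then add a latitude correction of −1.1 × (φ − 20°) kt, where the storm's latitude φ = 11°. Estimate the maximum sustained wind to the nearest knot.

ΔP = 1008 − 920 = 88 mb.
88^0.629 ≈ 16.714.
V ≈ 6.7 × 16.714 ≈ 112.0 kt.
Latitude correction: −1.1 × (11 − 20) = 9.9 kt.
Corrected V ≈ 121.9 kt → 122 kt.

122 kt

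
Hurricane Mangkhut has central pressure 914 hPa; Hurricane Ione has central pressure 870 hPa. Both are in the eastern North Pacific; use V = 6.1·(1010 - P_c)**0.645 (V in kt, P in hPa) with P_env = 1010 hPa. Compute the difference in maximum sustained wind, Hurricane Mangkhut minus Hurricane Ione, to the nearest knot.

Hurricane Mangkhut: ΔP = 96; V ≈ 6.1 × 96^0.645 ≈ 115.85 kt.
Hurricane Ione: ΔP = 140; V ≈ 6.1 × 140^0.645 ≈ 147.77 kt.
Difference ≈ 115.85 − 147.77 = -31.92 → -32 kt.

-32 kt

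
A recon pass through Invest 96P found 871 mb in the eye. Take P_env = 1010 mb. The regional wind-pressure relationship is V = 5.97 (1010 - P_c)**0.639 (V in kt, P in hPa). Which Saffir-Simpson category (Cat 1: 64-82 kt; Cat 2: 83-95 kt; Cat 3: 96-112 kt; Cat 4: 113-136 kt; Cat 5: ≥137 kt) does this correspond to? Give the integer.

5

ΔP = 1010 − 871 = 139 mb.
V ≈ 5.97 × 139^0.639 = 5.97 × 23.41 ≈ 140 kt.
140 kt falls in the Category 5 band.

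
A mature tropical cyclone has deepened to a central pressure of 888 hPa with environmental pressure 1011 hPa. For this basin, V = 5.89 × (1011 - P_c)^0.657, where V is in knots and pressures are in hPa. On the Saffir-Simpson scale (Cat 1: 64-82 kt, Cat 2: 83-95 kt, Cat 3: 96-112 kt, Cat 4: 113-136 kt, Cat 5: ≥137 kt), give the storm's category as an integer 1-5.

ΔP = 1011 − 888 = 123 hPa.
V ≈ 5.89 × 123^0.657 = 5.89 × 23.61 ≈ 139 kt.
139 kt falls in the Category 5 band.

5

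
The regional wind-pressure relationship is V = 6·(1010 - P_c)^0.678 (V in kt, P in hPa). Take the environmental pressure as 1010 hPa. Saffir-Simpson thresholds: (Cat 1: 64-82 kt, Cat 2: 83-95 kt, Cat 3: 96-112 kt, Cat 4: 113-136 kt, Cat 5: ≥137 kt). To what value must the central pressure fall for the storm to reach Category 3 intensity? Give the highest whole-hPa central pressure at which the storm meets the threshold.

Category 3 begins at V = 96 kt.
Required ΔP = (96/6)^(1/0.678) = 16.000^1.475 ≈ 59.70 hPa.
P_c ≤ 1010 − 59.70 = 950.30, so the highest integer P_c is 950 hPa.

950 hPa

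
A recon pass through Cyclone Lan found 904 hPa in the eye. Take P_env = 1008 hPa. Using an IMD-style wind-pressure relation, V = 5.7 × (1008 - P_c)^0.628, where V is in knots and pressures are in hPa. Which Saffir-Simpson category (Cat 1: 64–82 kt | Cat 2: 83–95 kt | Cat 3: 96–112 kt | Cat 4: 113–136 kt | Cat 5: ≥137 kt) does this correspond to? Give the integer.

ΔP = 1008 − 904 = 104 hPa.
V ≈ 5.7 × 104^0.628 = 5.7 × 18.48 ≈ 105 kt.
105 kt falls in the Category 3 band.

3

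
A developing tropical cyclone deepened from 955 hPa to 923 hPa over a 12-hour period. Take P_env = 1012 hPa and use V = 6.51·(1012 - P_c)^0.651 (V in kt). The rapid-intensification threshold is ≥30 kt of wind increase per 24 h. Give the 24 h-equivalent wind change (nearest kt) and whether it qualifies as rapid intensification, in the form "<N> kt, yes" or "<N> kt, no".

V₁: ΔP = 57, V ≈ 6.51 × 57^0.651 ≈ 90.50 kt.
V₂: ΔP = 89, V ≈ 6.51 × 89^0.651 ≈ 120.96 kt.
ΔV over 12 h = 30.46 kt → 24 h equivalent = 30.46 × 24/12 ≈ 60.92 kt.
61 kt ≥ 30 kt ⇒ rapid intensification.

61 kt, yes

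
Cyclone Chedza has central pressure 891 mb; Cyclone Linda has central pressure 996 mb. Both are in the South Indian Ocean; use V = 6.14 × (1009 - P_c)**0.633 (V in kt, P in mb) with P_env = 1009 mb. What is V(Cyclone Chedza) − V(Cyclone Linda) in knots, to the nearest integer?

95 kt

Cyclone Chedza: ΔP = 118; V ≈ 6.14 × 118^0.633 ≈ 125.80 kt.
Cyclone Linda: ΔP = 13; V ≈ 6.14 × 13^0.633 ≈ 31.14 kt.
Difference ≈ 125.80 − 31.14 = 94.66 → 95 kt.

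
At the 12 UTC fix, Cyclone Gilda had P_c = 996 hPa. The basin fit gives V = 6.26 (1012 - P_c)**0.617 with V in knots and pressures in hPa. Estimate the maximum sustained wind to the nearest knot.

ΔP = 1012 − 996 = 16 hPa.
16^0.617 ≈ 5.533.
V ≈ 6.26 × 5.533 ≈ 34.6 kt.

35 kt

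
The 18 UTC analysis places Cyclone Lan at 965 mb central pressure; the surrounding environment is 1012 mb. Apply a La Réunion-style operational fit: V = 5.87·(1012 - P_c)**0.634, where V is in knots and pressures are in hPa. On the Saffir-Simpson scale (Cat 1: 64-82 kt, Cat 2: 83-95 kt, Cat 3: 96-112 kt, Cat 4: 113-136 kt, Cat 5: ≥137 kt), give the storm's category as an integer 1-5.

ΔP = 1012 − 965 = 47 mb.
V ≈ 5.87 × 47^0.634 = 5.87 × 11.48 ≈ 67 kt.
67 kt falls in the Category 1 band.

1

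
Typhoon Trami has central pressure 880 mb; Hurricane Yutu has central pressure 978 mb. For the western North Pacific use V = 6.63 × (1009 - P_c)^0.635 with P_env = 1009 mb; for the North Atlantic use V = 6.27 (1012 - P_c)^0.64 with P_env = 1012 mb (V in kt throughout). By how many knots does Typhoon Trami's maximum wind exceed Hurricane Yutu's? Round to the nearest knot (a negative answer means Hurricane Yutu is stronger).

Typhoon Trami: ΔP = 129; V ≈ 6.63 × 129^0.635 ≈ 145.12 kt.
Hurricane Yutu: ΔP = 34; V ≈ 6.27 × 34^0.64 ≈ 59.90 kt.
Difference ≈ 145.12 − 59.90 = 85.22 → 85 kt.

85 kt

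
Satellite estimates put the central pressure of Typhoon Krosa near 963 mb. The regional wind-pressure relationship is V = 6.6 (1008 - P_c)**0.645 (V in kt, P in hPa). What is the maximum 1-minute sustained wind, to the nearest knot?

77 kt

ΔP = 1008 − 963 = 45 mb.
45^0.645 ≈ 11.650.
V ≈ 6.6 × 11.650 ≈ 76.9 kt.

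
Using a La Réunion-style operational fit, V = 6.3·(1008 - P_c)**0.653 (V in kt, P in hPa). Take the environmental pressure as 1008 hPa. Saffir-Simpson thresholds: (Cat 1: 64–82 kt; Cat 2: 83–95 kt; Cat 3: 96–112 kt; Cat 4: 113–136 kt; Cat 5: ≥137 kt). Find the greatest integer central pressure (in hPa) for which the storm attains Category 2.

Category 2 begins at V = 83 kt.
Required ΔP = (83/6.3)^(1/0.653) = 13.175^1.531 ≈ 51.85 hPa.
P_c ≤ 1008 − 51.85 = 956.15, so the highest integer P_c is 956 hPa.

956 hPa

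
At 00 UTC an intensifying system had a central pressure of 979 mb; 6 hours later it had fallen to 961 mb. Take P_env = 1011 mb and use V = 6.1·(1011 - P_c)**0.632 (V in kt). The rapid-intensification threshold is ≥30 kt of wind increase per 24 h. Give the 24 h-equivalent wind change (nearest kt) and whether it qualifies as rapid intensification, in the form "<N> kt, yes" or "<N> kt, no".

71 kt, yes

V₁: ΔP = 32, V ≈ 6.1 × 32^0.632 ≈ 54.52 kt.
V₂: ΔP = 50, V ≈ 6.1 × 50^0.632 ≈ 72.29 kt.
ΔV over 6 h = 17.77 kt → 24 h equivalent = 17.77 × 24/6 ≈ 71.08 kt.
71 kt ≥ 30 kt ⇒ rapid intensification.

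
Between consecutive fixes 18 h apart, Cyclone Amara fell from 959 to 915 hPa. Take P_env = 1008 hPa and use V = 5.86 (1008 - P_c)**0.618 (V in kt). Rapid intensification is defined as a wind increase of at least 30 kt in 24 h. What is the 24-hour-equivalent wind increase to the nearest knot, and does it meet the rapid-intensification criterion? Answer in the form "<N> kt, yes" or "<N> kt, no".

42 kt, yes

V₁: ΔP = 49, V ≈ 5.86 × 49^0.618 ≈ 64.93 kt.
V₂: ΔP = 93, V ≈ 5.86 × 93^0.618 ≈ 96.48 kt.
ΔV over 18 h = 31.55 kt → 24 h equivalent = 31.55 × 24/18 ≈ 42.07 kt.
42 kt ≥ 30 kt ⇒ rapid intensification.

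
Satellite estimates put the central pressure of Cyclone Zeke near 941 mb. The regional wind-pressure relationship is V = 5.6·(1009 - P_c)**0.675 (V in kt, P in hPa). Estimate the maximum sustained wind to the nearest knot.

ΔP = 1009 − 941 = 68 mb.
68^0.675 ≈ 17.256.
V ≈ 5.6 × 17.256 ≈ 96.6 kt.

97 kt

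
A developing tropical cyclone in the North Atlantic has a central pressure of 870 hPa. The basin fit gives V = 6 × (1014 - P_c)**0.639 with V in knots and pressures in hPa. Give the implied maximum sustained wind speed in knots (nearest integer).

144 kt

ΔP = 1014 − 870 = 144 hPa.
144^0.639 ≈ 23.944.
V ≈ 6 × 23.944 ≈ 143.7 kt.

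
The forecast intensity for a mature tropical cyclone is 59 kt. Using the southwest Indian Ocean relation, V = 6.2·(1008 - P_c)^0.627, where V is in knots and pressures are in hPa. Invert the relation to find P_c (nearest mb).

972 mb

ΔP = (V / 6.2)^(1/0.627) = (59/6.2)^1.595.
59/6.2 = 9.516; 9.516^1.595 ≈ 36.35 mb.
P_c = 1008 − 36.35 = 971.65 ≈ 972 mb.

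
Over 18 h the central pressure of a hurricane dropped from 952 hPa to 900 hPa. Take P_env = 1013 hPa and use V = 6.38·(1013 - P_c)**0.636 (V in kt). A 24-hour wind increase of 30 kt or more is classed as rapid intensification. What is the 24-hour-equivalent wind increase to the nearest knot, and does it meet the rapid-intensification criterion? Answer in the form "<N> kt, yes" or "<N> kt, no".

56 kt, yes

V₁: ΔP = 61, V ≈ 6.38 × 61^0.636 ≈ 87.15 kt.
V₂: ΔP = 113, V ≈ 6.38 × 113^0.636 ≈ 129.00 kt.
ΔV over 18 h = 41.85 kt → 24 h equivalent = 41.85 × 24/18 ≈ 55.80 kt.
56 kt ≥ 30 kt ⇒ rapid intensification.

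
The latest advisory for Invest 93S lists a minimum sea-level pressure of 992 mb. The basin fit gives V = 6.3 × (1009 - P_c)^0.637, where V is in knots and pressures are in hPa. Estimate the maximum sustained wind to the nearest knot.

38 kt

ΔP = 1009 − 992 = 17 mb.
17^0.637 ≈ 6.078.
V ≈ 6.3 × 6.078 ≈ 38.3 kt.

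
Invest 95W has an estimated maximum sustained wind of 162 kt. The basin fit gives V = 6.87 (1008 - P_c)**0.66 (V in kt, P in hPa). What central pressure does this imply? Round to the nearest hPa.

ΔP = (V / 6.87)^(1/0.66) = (162/6.87)^1.515.
162/6.87 = 23.581; 23.581^1.515 ≈ 120.13 hPa.
P_c = 1008 − 120.13 = 887.87 ≈ 888 hPa.

888 hPa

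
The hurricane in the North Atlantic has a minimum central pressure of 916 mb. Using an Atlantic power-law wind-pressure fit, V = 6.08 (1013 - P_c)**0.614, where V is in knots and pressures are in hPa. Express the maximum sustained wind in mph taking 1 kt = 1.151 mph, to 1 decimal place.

116.1 mph

ΔP = 1013 − 916 = 97 mb.
V ≈ 6.08 × 97^0.614 = 6.08 × 16.591 ≈ 100.875 kt.
100.875 × 1.151 ≈ 116.11 mph → 116.1 mph.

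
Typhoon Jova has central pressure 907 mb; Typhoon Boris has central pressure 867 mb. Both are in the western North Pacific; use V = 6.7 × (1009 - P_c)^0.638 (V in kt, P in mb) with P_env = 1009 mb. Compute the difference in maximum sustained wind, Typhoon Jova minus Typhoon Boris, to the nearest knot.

-30 kt

Typhoon Jova: ΔP = 102; V ≈ 6.7 × 102^0.638 ≈ 128.10 kt.
Typhoon Boris: ΔP = 142; V ≈ 6.7 × 142^0.638 ≈ 158.21 kt.
Difference ≈ 128.10 − 158.21 = -30.11 → -30 kt.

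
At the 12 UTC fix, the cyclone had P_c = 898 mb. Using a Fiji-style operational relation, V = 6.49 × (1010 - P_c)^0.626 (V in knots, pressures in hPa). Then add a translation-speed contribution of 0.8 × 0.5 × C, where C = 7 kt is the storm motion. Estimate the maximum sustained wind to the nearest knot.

127 kt

ΔP = 1010 − 898 = 112 mb.
112^0.626 ≈ 19.178.
V ≈ 6.49 × 19.178 ≈ 124.5 kt.
Translation term: 0.8 × 0.5 × 7 = 2.8 kt.
Corrected V ≈ 127.3 kt → 127 kt.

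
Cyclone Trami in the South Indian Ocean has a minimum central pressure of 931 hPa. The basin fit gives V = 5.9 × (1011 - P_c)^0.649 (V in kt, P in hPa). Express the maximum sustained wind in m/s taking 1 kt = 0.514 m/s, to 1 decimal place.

ΔP = 1011 − 931 = 80 hPa.
V ≈ 5.9 × 80^0.649 = 5.9 × 17.183 ≈ 101.381 kt.
101.381 × 0.514 ≈ 52.11 m/s → 52.1 m/s.

52.1 m/s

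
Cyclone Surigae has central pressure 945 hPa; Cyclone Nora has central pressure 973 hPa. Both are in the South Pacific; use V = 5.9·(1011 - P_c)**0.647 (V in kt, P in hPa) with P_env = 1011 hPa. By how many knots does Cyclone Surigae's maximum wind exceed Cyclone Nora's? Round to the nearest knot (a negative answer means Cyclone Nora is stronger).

Cyclone Surigae: ΔP = 66; V ≈ 5.9 × 66^0.647 ≈ 88.74 kt.
Cyclone Nora: ΔP = 38; V ≈ 5.9 × 38^0.647 ≈ 62.08 kt.
Difference ≈ 88.74 − 62.08 = 26.66 → 27 kt.

27 kt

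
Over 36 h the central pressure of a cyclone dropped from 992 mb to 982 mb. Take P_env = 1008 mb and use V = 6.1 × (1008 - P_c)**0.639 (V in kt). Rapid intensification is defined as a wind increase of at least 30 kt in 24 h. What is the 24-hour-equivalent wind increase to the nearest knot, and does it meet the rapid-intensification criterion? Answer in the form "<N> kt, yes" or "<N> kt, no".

9 kt, no

V₁: ΔP = 16, V ≈ 6.1 × 16^0.639 ≈ 35.87 kt.
V₂: ΔP = 26, V ≈ 6.1 × 26^0.639 ≈ 48.92 kt.
ΔV over 36 h = 13.05 kt → 24 h equivalent = 13.05 × 24/36 ≈ 8.70 kt.
9 kt < 30 kt ⇒ not rapid intensification.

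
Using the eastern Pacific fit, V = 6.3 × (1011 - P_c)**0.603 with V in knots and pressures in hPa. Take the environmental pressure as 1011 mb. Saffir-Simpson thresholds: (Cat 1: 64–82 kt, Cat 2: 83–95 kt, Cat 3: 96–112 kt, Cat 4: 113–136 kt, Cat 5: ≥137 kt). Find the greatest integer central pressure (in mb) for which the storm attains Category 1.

964 mb

Category 1 begins at V = 64 kt.
Required ΔP = (64/6.3)^(1/0.603) = 10.159^1.658 ≈ 46.74 mb.
P_c ≤ 1011 − 46.74 = 964.26, so the highest integer P_c is 964 mb.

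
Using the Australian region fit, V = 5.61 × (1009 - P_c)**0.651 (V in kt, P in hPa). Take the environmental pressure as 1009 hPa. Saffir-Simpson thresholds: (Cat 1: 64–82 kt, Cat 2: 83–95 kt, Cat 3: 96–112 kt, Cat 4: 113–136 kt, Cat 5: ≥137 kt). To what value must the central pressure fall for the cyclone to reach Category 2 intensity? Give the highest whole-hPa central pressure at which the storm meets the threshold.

946 hPa

Category 2 begins at V = 83 kt.
Required ΔP = (83/5.61)^(1/0.651) = 14.795^1.536 ≈ 62.72 hPa.
P_c ≤ 1009 − 62.72 = 946.28, so the highest integer P_c is 946 hPa.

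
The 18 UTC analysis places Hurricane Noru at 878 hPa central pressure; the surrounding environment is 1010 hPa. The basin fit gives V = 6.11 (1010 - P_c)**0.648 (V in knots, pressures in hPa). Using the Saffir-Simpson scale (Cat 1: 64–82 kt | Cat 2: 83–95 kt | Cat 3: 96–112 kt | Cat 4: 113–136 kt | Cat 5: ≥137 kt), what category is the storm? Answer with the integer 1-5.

5

ΔP = 1010 − 878 = 132 hPa.
V ≈ 6.11 × 132^0.648 = 6.11 × 23.67 ≈ 145 kt.
145 kt falls in the Category 5 band.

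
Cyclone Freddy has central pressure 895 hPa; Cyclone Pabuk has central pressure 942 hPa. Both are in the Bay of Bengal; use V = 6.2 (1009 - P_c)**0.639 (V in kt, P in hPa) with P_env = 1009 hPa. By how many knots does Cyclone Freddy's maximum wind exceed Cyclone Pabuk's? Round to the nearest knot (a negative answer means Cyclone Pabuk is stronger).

37 kt

Cyclone Freddy: ΔP = 114; V ≈ 6.2 × 114^0.639 ≈ 127.87 kt.
Cyclone Pabuk: ΔP = 67; V ≈ 6.2 × 67^0.639 ≈ 91.04 kt.
Difference ≈ 127.87 − 91.04 = 36.83 → 37 kt.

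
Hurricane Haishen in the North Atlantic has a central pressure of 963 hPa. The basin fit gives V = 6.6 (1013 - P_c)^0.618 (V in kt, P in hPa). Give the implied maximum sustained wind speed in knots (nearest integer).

74 kt

ΔP = 1013 − 963 = 50 hPa.
50^0.618 ≈ 11.219.
V ≈ 6.6 × 11.219 ≈ 74.0 kt.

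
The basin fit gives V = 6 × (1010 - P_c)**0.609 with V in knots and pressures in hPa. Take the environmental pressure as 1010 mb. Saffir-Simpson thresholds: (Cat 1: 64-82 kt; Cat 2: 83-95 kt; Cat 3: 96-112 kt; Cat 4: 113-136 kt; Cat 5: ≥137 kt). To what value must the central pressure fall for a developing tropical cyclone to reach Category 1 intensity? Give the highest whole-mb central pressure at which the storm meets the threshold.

961 mb

Category 1 begins at V = 64 kt.
Required ΔP = (64/6)^(1/0.609) = 10.667^1.642 ≈ 48.76 mb.
P_c ≤ 1010 − 48.76 = 961.24, so the highest integer P_c is 961 mb.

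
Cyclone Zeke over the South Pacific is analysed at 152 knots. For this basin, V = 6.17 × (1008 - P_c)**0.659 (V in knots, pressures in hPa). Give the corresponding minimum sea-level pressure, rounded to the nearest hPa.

ΔP = (V / 6.17)^(1/0.659) = (152/6.17)^1.517.
152/6.17 = 24.635; 24.635^1.517 ≈ 129.31 hPa.
P_c = 1008 − 129.31 = 878.69 ≈ 879 hPa.

879 hPa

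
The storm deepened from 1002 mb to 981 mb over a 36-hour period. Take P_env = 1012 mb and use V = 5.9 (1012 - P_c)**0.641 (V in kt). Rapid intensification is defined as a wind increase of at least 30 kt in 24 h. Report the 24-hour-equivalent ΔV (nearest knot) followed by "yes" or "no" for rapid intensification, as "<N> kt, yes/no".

V₁: ΔP = 10, V ≈ 5.9 × 10^0.641 ≈ 25.81 kt.
V₂: ΔP = 31, V ≈ 5.9 × 31^0.641 ≈ 53.31 kt.
ΔV over 36 h = 27.50 kt → 24 h equivalent = 27.50 × 24/36 ≈ 18.33 kt.
18 kt < 30 kt ⇒ not rapid intensification.

18 kt, no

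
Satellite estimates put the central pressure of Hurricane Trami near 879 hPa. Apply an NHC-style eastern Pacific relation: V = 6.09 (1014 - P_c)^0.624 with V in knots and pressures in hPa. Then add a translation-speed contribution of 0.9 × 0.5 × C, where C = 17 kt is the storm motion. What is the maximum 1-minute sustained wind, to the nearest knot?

138 kt

ΔP = 1014 − 879 = 135 hPa.
135^0.624 ≈ 21.347.
V ≈ 6.09 × 21.347 ≈ 130.0 kt.
Translation term: 0.9 × 0.5 × 17 = 7.65 kt.
Corrected V ≈ 137.65 kt → 138 kt.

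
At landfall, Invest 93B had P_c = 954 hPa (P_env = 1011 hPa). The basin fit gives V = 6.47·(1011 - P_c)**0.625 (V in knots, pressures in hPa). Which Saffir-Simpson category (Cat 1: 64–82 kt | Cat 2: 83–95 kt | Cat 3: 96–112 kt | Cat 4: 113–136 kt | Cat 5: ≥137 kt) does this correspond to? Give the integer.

1

ΔP = 1011 − 954 = 57 hPa.
V ≈ 6.47 × 57^0.625 = 6.47 × 12.51 ≈ 81 kt.
81 kt falls in the Category 1 band.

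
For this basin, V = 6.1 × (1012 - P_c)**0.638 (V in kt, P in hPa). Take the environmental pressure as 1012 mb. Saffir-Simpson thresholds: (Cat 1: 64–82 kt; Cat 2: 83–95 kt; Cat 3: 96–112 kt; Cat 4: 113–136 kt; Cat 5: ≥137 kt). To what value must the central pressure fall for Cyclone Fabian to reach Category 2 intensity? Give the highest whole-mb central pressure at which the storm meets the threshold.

952 mb

Category 2 begins at V = 83 kt.
Required ΔP = (83/6.1)^(1/0.638) = 13.607^1.567 ≈ 59.85 mb.
P_c ≤ 1012 − 59.85 = 952.15, so the highest integer P_c is 952 mb.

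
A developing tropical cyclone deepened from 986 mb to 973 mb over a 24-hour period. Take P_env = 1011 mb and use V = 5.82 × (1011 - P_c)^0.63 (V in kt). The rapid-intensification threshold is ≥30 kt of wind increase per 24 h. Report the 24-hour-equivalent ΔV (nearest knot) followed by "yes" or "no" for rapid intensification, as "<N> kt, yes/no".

13 kt, no

V₁: ΔP = 25, V ≈ 5.82 × 25^0.63 ≈ 44.22 kt.
V₂: ΔP = 38, V ≈ 5.82 × 38^0.63 ≈ 57.57 kt.
ΔV over 24 h = 13.35 kt → 24 h equivalent = 13.35 × 24/24 ≈ 13.35 kt.
13 kt < 30 kt ⇒ not rapid intensification.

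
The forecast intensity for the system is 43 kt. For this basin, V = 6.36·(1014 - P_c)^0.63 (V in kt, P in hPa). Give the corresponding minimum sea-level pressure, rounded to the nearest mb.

ΔP = (V / 6.36)^(1/0.63) = (43/6.36)^1.587.
43/6.36 = 6.761; 6.761^1.587 ≈ 20.77 mb.
P_c = 1014 − 20.77 = 993.23 ≈ 993 mb.

993 mb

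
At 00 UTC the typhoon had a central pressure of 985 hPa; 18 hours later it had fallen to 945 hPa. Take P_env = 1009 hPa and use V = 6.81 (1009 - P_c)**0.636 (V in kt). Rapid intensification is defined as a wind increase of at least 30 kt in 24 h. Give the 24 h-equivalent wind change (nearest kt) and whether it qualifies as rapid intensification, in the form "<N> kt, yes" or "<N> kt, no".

V₁: ΔP = 24, V ≈ 6.81 × 24^0.636 ≈ 51.40 kt.
V₂: ΔP = 64, V ≈ 6.81 × 64^0.636 ≈ 95.91 kt.
ΔV over 18 h = 44.51 kt → 24 h equivalent = 44.51 × 24/18 ≈ 59.35 kt.
59 kt ≥ 30 kt ⇒ rapid intensification.

59 kt, yes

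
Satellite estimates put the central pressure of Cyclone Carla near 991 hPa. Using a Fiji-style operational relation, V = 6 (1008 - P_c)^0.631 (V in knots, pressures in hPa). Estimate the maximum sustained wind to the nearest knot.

36 kt

ΔP = 1008 − 991 = 17 hPa.
17^0.631 ≈ 5.976.
V ≈ 6 × 5.976 ≈ 35.9 kt.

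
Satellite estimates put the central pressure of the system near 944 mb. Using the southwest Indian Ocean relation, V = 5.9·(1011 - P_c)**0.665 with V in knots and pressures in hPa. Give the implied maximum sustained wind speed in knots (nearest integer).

97 kt

ΔP = 1011 − 944 = 67 mb.
67^0.665 ≈ 16.381.
V ≈ 5.9 × 16.381 ≈ 96.6 kt.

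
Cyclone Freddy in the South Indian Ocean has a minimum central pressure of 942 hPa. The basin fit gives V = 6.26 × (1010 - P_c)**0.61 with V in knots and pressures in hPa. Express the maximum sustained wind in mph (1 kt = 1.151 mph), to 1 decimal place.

94.5 mph

ΔP = 1010 − 942 = 68 hPa.
V ≈ 6.26 × 68^0.61 = 6.26 × 13.117 ≈ 82.112 kt.
82.112 × 1.151 ≈ 94.51 mph → 94.5 mph.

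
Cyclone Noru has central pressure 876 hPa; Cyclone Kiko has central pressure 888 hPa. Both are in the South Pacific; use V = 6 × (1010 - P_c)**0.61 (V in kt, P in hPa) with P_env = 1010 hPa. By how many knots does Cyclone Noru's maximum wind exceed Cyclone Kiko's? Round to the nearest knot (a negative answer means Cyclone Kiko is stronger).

7 kt

Cyclone Noru: ΔP = 134; V ≈ 6 × 134^0.61 ≈ 119.04 kt.
Cyclone Kiko: ΔP = 122; V ≈ 6 × 122^0.61 ≈ 112.42 kt.
Difference ≈ 119.04 − 112.42 = 6.62 → 7 kt.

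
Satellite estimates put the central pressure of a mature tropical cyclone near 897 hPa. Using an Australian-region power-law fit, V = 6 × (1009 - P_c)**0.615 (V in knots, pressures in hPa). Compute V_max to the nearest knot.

ΔP = 1009 − 897 = 112 hPa.
112^0.615 ≈ 18.208.
V ≈ 6 × 18.208 ≈ 109.2 kt.

109 kt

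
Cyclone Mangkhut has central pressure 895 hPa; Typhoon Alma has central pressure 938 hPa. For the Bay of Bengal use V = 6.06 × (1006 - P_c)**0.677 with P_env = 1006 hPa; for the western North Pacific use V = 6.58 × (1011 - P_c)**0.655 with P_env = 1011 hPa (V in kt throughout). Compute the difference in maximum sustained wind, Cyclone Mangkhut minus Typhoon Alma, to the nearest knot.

Cyclone Mangkhut: ΔP = 111; V ≈ 6.06 × 111^0.677 ≈ 146.95 kt.
Typhoon Alma: ΔP = 73; V ≈ 6.58 × 73^0.655 ≈ 109.32 kt.
Difference ≈ 146.95 − 109.32 = 37.63 → 38 kt.

38 kt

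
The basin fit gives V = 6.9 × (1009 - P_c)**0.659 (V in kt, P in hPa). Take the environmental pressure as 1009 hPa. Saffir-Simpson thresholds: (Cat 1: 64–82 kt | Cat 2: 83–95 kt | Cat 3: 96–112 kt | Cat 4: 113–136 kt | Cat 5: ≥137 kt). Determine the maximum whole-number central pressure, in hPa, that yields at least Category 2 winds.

Category 2 begins at V = 83 kt.
Required ΔP = (83/6.9)^(1/0.659) = 12.029^1.517 ≈ 43.57 hPa.
P_c ≤ 1009 − 43.57 = 965.43, so the highest integer P_c is 965 hPa.

965 hPa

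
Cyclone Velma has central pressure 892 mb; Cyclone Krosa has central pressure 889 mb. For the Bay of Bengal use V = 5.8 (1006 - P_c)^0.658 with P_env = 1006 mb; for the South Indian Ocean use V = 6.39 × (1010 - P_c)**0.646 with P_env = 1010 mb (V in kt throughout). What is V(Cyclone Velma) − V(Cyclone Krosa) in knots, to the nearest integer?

Cyclone Velma: ΔP = 114; V ≈ 5.8 × 114^0.658 ≈ 130.88 kt.
Cyclone Krosa: ΔP = 121; V ≈ 6.39 × 121^0.646 ≈ 141.57 kt.
Difference ≈ 130.88 − 141.57 = -10.69 → -11 kt.

-11 kt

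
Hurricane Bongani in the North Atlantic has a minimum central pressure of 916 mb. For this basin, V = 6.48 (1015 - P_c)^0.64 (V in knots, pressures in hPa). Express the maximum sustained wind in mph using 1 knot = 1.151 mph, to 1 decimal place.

141.2 mph

ΔP = 1015 − 916 = 99 mb.
V ≈ 6.48 × 99^0.64 = 6.48 × 18.932 ≈ 122.682 kt.
122.682 × 1.151 ≈ 141.21 mph → 141.2 mph.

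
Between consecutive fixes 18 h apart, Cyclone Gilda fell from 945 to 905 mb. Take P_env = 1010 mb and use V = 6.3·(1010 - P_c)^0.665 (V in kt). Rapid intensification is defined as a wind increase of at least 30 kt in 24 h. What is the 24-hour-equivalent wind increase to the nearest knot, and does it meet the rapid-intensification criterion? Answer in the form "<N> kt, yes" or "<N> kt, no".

51 kt, yes

V₁: ΔP = 65, V ≈ 6.3 × 65^0.665 ≈ 101.14 kt.
V₂: ΔP = 105, V ≈ 6.3 × 105^0.665 ≈ 139.13 kt.
ΔV over 18 h = 37.99 kt → 24 h equivalent = 37.99 × 24/18 ≈ 50.65 kt.
51 kt ≥ 30 kt ⇒ rapid intensification.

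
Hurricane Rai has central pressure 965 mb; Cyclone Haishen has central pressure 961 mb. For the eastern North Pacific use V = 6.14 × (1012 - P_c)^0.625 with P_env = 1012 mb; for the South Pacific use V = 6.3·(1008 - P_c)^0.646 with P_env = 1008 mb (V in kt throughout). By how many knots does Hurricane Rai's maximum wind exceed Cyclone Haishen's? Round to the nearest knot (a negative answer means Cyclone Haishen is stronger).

-8 kt

Hurricane Rai: ΔP = 47; V ≈ 6.14 × 47^0.625 ≈ 68.11 kt.
Cyclone Haishen: ΔP = 47; V ≈ 6.3 × 47^0.646 ≈ 75.77 kt.
Difference ≈ 68.11 − 75.77 = -7.66 → -8 kt.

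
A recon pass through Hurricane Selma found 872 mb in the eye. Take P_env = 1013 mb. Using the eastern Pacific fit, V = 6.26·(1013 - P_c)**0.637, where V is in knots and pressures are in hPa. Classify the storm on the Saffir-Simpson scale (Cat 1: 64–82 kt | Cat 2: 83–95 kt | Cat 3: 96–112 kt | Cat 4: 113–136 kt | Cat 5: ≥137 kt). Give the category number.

ΔP = 1013 − 872 = 141 mb.
V ≈ 6.26 × 141^0.637 = 6.26 × 23.39 ≈ 146 kt.
146 kt falls in the Category 5 band.

5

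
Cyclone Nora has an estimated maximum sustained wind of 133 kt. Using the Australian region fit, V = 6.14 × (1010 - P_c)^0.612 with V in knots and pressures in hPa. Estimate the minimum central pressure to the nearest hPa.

858 hPa

ΔP = (V / 6.14)^(1/0.612) = (133/6.14)^1.634.
133/6.14 = 21.661; 21.661^1.634 ≈ 152.23 hPa.
P_c = 1010 − 152.23 = 857.77 ≈ 858 hPa.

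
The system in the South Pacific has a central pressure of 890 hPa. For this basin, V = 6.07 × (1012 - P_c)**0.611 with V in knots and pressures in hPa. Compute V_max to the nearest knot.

114 kt

ΔP = 1012 − 890 = 122 hPa.
122^0.611 ≈ 18.826.
V ≈ 6.07 × 18.826 ≈ 114.3 kt.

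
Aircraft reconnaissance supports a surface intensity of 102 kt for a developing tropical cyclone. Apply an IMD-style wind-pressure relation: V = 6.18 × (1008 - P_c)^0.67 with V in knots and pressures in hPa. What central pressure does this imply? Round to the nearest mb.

942 mb

ΔP = (V / 6.18)^(1/0.67) = (102/6.18)^1.493.
102/6.18 = 16.505; 16.505^1.493 ≈ 65.66 mb.
P_c = 1008 − 65.66 = 942.34 ≈ 942 mb.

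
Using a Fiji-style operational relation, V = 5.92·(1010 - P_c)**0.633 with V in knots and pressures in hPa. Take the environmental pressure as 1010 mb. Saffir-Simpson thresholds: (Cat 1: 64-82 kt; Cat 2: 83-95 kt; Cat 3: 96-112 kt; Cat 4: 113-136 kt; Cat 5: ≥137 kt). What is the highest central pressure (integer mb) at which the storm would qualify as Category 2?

Category 2 begins at V = 83 kt.
Required ΔP = (83/5.92)^(1/0.633) = 14.020^1.580 ≈ 64.81 mb.
P_c ≤ 1010 − 64.81 = 945.19, so the highest integer P_c is 945 mb.

945 mb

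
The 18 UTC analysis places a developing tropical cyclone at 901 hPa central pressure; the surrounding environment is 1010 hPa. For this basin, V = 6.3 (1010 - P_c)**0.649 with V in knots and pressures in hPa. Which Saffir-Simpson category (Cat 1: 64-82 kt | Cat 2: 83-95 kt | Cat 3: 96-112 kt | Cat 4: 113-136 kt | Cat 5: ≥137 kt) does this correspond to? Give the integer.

ΔP = 1010 − 901 = 109 hPa.
V ≈ 6.3 × 109^0.649 = 6.3 × 21.00 ≈ 132 kt.
132 kt falls in the Category 4 band.

4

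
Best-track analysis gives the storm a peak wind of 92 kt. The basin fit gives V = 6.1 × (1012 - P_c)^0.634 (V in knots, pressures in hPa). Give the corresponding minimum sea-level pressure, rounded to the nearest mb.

940 mb

ΔP = (V / 6.1)^(1/0.634) = (92/6.1)^1.577.
92/6.1 = 15.082; 15.082^1.577 ≈ 72.24 mb.
P_c = 1012 − 72.24 = 939.76 ≈ 940 mb.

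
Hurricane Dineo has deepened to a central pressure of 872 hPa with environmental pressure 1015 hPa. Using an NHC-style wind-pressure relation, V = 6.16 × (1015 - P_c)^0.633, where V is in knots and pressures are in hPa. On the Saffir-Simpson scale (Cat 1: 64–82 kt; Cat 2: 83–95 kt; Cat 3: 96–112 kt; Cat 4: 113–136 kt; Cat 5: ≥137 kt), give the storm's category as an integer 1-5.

5

ΔP = 1015 − 872 = 143 hPa.
V ≈ 6.16 × 143^0.633 = 6.16 × 23.14 ≈ 143 kt.
143 kt falls in the Category 5 band.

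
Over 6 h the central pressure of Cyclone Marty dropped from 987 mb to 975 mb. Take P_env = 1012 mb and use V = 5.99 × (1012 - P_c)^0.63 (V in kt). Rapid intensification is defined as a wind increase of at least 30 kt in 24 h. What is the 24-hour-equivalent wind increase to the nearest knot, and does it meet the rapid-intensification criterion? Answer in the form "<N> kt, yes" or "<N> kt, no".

51 kt, yes

V₁: ΔP = 25, V ≈ 5.99 × 25^0.63 ≈ 45.51 kt.
V₂: ΔP = 37, V ≈ 5.99 × 37^0.63 ≈ 58.26 kt.
ΔV over 6 h = 12.75 kt → 24 h equivalent = 12.75 × 24/6 ≈ 51.00 kt.
51 kt ≥ 30 kt ⇒ rapid intensification.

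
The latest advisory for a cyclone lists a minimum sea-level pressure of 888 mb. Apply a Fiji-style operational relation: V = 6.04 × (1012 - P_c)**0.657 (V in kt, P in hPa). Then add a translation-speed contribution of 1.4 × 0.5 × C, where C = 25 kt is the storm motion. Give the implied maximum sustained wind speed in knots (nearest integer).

161 kt

ΔP = 1012 − 888 = 124 mb.
124^0.657 ≈ 23.734.
V ≈ 6.04 × 23.734 ≈ 143.4 kt.
Translation term: 1.4 × 0.5 × 25 = 17.5 kt.
Corrected V ≈ 160.9 kt → 161 kt.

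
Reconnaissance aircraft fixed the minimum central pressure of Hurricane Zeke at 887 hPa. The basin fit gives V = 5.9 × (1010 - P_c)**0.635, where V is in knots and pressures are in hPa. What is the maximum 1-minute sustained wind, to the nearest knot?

ΔP = 1010 − 887 = 123 hPa.
123^0.635 ≈ 21.237.
V ≈ 5.9 × 21.237 ≈ 125.3 kt.

125 kt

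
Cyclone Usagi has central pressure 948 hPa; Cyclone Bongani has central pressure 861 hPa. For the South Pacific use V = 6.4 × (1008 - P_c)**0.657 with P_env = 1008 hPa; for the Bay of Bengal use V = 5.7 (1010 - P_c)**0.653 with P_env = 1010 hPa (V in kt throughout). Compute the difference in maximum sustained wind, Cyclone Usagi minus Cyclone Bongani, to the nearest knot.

Cyclone Usagi: ΔP = 60; V ≈ 6.4 × 60^0.657 ≈ 94.28 kt.
Cyclone Bongani: ΔP = 149; V ≈ 5.7 × 149^0.653 ≈ 149.61 kt.
Difference ≈ 94.28 − 149.61 = -55.33 → -55 kt.

-55 kt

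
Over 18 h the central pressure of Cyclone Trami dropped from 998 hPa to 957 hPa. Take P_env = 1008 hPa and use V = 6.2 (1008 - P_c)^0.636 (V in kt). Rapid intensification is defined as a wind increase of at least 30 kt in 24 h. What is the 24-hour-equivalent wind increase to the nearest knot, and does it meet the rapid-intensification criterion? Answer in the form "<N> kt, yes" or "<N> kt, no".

65 kt, yes

V₁: ΔP = 10, V ≈ 6.2 × 10^0.636 ≈ 26.82 kt.
V₂: ΔP = 51, V ≈ 6.2 × 51^0.636 ≈ 75.58 kt.
ΔV over 18 h = 48.76 kt → 24 h equivalent = 48.76 × 24/18 ≈ 65.01 kt.
65 kt ≥ 30 kt ⇒ rapid intensification.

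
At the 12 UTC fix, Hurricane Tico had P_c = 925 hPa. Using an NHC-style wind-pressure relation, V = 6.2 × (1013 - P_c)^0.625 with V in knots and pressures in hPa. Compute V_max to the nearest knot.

ΔP = 1013 − 925 = 88 hPa.
88^0.625 ≈ 16.417.
V ≈ 6.2 × 16.417 ≈ 101.8 kt.

102 kt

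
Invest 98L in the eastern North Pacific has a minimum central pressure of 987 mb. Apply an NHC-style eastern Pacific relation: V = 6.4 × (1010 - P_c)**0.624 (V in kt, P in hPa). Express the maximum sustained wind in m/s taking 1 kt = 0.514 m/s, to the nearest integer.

23 m/s

ΔP = 1010 − 987 = 23 mb.
V ≈ 6.4 × 23^0.624 = 6.4 × 7.075 ≈ 45.279 kt.
45.279 × 0.514 ≈ 23.27 m/s → 23 m/s.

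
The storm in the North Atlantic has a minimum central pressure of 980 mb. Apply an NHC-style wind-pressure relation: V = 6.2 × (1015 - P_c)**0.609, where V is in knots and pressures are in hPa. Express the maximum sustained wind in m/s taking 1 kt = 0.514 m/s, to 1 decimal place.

ΔP = 1015 − 980 = 35 mb.
V ≈ 6.2 × 35^0.609 = 6.2 × 8.716 ≈ 54.042 kt.
54.042 × 0.514 ≈ 27.78 m/s → 27.8 m/s.

27.8 m/s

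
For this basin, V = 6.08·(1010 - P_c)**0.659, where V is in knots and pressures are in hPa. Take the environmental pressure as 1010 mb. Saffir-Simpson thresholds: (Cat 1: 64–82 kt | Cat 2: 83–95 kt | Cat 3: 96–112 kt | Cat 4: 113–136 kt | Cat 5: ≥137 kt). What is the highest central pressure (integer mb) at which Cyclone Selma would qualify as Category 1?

Category 1 begins at V = 64 kt.
Required ΔP = (64/6.08)^(1/0.659) = 10.526^1.517 ≈ 35.58 mb.
P_c ≤ 1010 − 35.58 = 974.42, so the highest integer P_c is 974 mb.

974 mb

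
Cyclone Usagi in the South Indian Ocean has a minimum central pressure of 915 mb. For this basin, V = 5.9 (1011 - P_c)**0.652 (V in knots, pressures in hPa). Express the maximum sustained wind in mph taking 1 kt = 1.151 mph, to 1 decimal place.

133.2 mph

ΔP = 1011 − 915 = 96 mb.
V ≈ 5.9 × 96^0.652 = 5.9 × 19.608 ≈ 115.689 kt.
115.689 × 1.151 ≈ 133.16 mph → 133.2 mph.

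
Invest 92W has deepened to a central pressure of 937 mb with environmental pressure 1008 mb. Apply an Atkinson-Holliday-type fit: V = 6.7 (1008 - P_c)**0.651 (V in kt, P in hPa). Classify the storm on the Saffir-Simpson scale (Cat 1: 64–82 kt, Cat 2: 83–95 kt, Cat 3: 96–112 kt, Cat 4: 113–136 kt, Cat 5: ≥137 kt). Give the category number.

3

ΔP = 1008 − 937 = 71 mb.
V ≈ 6.7 × 71^0.651 = 6.7 × 16.04 ≈ 107 kt.
107 kt falls in the Category 3 band.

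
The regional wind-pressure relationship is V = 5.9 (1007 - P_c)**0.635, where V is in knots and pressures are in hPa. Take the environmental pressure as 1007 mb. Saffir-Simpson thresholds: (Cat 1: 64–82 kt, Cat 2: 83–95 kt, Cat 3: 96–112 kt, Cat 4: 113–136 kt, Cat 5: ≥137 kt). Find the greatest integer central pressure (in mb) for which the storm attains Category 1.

Category 1 begins at V = 64 kt.
Required ΔP = (64/5.9)^(1/0.635) = 10.847^1.575 ≈ 42.70 mb.
P_c ≤ 1007 − 42.70 = 964.30, so the highest integer P_c is 964 mb.

964 mb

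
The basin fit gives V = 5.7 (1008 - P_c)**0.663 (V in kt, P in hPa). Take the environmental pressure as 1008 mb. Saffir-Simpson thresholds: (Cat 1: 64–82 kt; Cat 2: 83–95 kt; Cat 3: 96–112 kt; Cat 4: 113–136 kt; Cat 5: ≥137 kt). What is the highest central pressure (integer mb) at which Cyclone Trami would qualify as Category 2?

951 mb

Category 2 begins at V = 83 kt.
Required ΔP = (83/5.7)^(1/0.663) = 14.561^1.508 ≈ 56.81 mb.
P_c ≤ 1008 − 56.81 = 951.19, so the highest integer P_c is 951 mb.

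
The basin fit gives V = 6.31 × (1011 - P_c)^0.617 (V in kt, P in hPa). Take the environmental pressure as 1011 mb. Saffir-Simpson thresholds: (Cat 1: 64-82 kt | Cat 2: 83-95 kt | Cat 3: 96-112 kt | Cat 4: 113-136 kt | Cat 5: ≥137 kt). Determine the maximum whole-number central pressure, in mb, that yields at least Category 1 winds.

968 mb

Category 1 begins at V = 64 kt.
Required ΔP = (64/6.31)^(1/0.617) = 10.143^1.621 ≈ 42.73 mb.
P_c ≤ 1011 − 42.73 = 968.27, so the highest integer P_c is 968 mb.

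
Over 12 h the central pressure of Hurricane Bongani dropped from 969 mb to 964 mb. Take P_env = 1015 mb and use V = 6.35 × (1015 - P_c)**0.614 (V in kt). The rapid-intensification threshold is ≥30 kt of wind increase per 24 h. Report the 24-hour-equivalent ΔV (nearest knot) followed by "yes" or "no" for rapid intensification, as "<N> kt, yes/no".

V₁: ΔP = 46, V ≈ 6.35 × 46^0.614 ≈ 66.64 kt.
V₂: ΔP = 51, V ≈ 6.35 × 51^0.614 ≈ 70.99 kt.
ΔV over 12 h = 4.35 kt → 24 h equivalent = 4.35 × 24/12 ≈ 8.70 kt.
9 kt < 30 kt ⇒ not rapid intensification.

9 kt, no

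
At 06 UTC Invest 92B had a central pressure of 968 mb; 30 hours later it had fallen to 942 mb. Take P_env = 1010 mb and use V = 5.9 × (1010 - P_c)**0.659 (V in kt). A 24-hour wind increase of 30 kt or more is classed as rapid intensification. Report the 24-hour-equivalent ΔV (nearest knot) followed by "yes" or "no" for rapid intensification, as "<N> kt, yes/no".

V₁: ΔP = 42, V ≈ 5.9 × 42^0.659 ≈ 69.27 kt.
V₂: ΔP = 68, V ≈ 5.9 × 68^0.659 ≈ 95.16 kt.
ΔV over 30 h = 25.89 kt → 24 h equivalent = 25.89 × 24/30 ≈ 20.71 kt.
21 kt < 30 kt ⇒ not rapid intensification.

21 kt, no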